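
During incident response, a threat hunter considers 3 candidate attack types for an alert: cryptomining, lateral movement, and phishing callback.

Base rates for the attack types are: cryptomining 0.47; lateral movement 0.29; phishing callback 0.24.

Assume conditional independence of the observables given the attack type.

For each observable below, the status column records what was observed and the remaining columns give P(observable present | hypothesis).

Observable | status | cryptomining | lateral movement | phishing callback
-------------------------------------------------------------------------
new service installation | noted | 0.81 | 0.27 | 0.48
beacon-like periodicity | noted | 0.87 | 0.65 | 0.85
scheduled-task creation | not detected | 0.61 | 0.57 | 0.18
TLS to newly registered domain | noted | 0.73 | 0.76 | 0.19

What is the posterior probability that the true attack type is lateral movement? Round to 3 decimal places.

0.132

Multiply each prior by the joint likelihood of the observable pattern (using 1 − P(present | H) for each absent observable):
  cryptomining: 0.47 × 0.81 × 0.87 × (1 − 0.61) × 0.73 = 0.094295
  lateral movement: 0.29 × 0.27 × 0.65 × (1 − 0.57) × 0.76 = 0.016632
  phishing callback: 0.24 × 0.48 × 0.85 × (1 − 0.18) × 0.19 = 0.015256
Marginal likelihood of the evidence = 0.12618.
P(lateral movement | evidence) = 0.016632 / 0.12618 ≈ 0.132.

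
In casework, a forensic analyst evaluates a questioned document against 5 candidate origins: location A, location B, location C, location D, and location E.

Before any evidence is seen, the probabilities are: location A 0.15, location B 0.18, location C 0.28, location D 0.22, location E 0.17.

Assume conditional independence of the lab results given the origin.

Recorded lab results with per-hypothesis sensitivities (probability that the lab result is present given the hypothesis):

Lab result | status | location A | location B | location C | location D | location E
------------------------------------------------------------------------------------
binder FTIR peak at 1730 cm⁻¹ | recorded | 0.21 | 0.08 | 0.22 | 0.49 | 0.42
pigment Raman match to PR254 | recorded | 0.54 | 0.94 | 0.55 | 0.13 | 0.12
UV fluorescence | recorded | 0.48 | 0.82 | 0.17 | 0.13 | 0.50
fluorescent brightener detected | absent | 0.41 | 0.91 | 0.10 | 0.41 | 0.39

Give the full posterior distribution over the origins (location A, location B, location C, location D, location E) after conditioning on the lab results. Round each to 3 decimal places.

0.328, 0.068, 0.353, 0.073, 0.178

By Bayes' rule with conditional independence, the unnormalized weight for each hypothesis is prior × ∏ likelihoods (using 1 − P(present | H) for each absent lab result):
  location A: 0.15 × 0.21 × 0.54 × 0.48 × (1 − 0.41) = 0.0048172
  location B: 0.18 × 0.08 × 0.94 × 0.82 × (1 − 0.91) = 0.00099896
  location C: 0.28 × 0.22 × 0.55 × 0.17 × (1 − 0.10) = 0.0051836
  location D: 0.22 × 0.49 × 0.13 × 0.13 × (1 − 0.41) = 0.0010749
  location E: 0.17 × 0.42 × 0.12 × 0.50 × (1 − 0.39) = 0.0026132
Marginal likelihood of the evidence = 0.014688.
P(location A | evidence) = 0.0048172 / 0.014688 ≈ 0.328
P(location B | evidence) = 0.00099896 / 0.014688 ≈ 0.068
P(location C | evidence) = 0.0051836 / 0.014688 ≈ 0.353
P(location D | evidence) = 0.0010749 / 0.014688 ≈ 0.073
P(location E | evidence) = 0.0026132 / 0.014688 ≈ 0.178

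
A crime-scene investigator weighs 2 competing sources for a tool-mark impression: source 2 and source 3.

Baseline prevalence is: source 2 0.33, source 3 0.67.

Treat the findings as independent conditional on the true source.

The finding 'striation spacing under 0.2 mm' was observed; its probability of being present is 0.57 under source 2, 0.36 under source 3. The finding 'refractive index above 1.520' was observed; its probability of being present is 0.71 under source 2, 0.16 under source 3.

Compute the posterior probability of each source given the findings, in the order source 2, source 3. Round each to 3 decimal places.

By Bayes' rule with conditional independence, the unnormalized weight for each hypothesis is prior × ∏ likelihoods:
  source 2: 0.33 × 0.57 × 0.71 = 0.13355
  source 3: 0.67 × 0.36 × 0.16 = 0.038592
Marginal likelihood of the evidence = 0.17214.
P(source 2 | evidence) = 0.13355 / 0.17214 ≈ 0.776
P(source 3 | evidence) = 0.038592 / 0.17214 ≈ 0.224

0.776, 0.224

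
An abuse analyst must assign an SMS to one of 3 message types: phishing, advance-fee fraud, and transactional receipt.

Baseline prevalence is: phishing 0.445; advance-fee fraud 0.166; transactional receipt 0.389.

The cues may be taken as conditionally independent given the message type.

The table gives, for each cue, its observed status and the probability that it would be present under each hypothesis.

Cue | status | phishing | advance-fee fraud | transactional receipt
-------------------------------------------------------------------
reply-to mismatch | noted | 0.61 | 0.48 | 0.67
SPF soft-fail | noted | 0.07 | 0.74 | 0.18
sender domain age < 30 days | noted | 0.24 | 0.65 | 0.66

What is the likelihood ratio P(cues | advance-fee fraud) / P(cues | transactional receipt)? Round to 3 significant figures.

The Bayes factor is the ratio of the joint likelihoods of the cue pattern under the two hypotheses.
  advance-fee fraud: 0.48 × 0.74 × 0.65 = 0.23088
  transactional receipt: 0.67 × 0.18 × 0.66 = 0.079596
Bayes factor = 0.23088 / 0.079596 ≈ 2.90

2.90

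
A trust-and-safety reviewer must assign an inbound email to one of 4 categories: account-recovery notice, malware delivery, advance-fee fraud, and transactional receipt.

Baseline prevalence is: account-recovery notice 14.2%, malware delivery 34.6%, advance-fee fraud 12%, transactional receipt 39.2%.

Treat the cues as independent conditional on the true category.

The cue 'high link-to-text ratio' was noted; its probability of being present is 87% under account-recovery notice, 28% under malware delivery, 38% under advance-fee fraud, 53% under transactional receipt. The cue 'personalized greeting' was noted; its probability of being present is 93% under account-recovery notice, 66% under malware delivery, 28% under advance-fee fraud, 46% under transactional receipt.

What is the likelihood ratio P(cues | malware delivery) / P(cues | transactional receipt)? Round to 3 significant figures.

0.758

The Bayes factor is the ratio of the joint likelihoods of the cue pattern under the two hypotheses.
  malware delivery: 0.28 × 0.66 = 0.1848
  transactional receipt: 0.53 × 0.46 = 0.2438
Bayes factor = 0.1848 / 0.2438 ≈ 0.758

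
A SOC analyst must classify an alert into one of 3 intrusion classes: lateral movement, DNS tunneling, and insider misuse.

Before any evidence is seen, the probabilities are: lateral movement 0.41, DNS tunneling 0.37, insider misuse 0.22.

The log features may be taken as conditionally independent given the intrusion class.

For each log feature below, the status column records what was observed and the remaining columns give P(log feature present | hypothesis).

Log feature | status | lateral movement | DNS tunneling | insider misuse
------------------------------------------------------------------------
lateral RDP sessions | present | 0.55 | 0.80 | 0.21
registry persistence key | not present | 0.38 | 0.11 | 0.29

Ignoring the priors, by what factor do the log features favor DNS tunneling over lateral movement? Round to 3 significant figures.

Take the product of per-log feature likelihoods under each hypothesis (using 1 − P(present | H) for each absent log feature), then divide.
  DNS tunneling: 0.80 × (1 − 0.11) = 0.712
  lateral movement: 0.55 × (1 − 0.38) = 0.341
Bayes factor = 0.712 / 0.341 ≈ 2.09

2.09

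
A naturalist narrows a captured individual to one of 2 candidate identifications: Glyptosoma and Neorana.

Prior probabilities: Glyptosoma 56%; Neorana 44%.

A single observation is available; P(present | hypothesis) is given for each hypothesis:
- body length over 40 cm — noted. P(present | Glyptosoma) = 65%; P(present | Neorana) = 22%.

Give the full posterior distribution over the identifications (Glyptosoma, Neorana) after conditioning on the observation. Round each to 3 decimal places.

For each hypothesis, the unnormalized posterior weight is prior × likelihood:
  Glyptosoma: 0.560 × 0.65 = 0.364
  Neorana: 0.440 × 0.22 = 0.0968
Normalizing constant Z = 0.364 + 0.0968 = 0.4608.
P(Glyptosoma | evidence) = 0.364 / 0.4608 ≈ 0.790
P(Neorana | evidence) = 0.0968 / 0.4608 ≈ 0.210

0.790, 0.210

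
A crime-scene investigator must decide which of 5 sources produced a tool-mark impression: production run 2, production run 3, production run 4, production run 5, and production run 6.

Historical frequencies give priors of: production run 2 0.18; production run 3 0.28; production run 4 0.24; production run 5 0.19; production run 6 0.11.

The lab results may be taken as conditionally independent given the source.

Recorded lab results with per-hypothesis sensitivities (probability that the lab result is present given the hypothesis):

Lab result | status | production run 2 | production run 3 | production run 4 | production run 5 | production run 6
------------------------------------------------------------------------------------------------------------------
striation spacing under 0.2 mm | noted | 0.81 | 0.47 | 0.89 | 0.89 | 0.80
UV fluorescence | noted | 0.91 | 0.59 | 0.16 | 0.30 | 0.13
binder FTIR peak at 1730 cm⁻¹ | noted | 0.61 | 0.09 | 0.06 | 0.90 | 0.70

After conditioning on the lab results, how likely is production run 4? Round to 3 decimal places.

0.014

By Bayes' rule with conditional independence, the unnormalized weight for each hypothesis is prior × ∏ likelihoods:
  production run 2: 0.18 × 0.81 × 0.91 × 0.61 = 0.080934
  production run 3: 0.28 × 0.47 × 0.59 × 0.09 = 0.006988
  production run 4: 0.24 × 0.89 × 0.16 × 0.06 = 0.0020506
  production run 5: 0.19 × 0.89 × 0.30 × 0.90 = 0.045657
  production run 6: 0.11 × 0.80 × 0.13 × 0.70 = 0.008008
The unnormalized weights sum to 0.14364.
P(production run 4 | evidence) = 0.0020506 / 0.14364 ≈ 0.014.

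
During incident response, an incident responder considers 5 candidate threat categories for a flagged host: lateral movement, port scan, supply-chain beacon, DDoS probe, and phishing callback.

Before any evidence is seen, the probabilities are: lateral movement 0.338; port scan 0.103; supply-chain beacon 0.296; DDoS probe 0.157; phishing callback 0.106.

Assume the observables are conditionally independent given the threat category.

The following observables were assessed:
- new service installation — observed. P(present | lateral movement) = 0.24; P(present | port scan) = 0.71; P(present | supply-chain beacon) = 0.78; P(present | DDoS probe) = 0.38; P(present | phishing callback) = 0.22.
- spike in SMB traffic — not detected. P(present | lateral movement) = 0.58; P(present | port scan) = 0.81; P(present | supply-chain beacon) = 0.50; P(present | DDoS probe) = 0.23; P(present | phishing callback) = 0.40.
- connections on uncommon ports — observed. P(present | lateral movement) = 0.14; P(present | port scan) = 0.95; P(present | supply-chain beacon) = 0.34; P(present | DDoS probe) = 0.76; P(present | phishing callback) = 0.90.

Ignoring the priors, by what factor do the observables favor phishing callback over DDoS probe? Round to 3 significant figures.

0.534

Take the product of per-observable likelihoods under each hypothesis (using 1 − P(present | H) for each absent observable), then divide.
  phishing callback: 0.22 × (1 − 0.40) × 0.90 = 0.1188
  DDoS probe: 0.38 × (1 − 0.23) × 0.76 = 0.22238
Bayes factor = 0.1188 / 0.22238 ≈ 0.534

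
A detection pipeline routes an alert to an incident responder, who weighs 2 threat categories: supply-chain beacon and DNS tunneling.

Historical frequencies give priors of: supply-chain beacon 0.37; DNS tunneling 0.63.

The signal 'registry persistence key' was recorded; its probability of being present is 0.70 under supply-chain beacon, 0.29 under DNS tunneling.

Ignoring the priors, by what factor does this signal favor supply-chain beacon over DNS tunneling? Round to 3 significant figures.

Likelihood of this signal under each hypothesis:
  supply-chain beacon: 0.7
  DNS tunneling: 0.29
Bayes factor = 0.7 / 0.29 ≈ 2.41

2.41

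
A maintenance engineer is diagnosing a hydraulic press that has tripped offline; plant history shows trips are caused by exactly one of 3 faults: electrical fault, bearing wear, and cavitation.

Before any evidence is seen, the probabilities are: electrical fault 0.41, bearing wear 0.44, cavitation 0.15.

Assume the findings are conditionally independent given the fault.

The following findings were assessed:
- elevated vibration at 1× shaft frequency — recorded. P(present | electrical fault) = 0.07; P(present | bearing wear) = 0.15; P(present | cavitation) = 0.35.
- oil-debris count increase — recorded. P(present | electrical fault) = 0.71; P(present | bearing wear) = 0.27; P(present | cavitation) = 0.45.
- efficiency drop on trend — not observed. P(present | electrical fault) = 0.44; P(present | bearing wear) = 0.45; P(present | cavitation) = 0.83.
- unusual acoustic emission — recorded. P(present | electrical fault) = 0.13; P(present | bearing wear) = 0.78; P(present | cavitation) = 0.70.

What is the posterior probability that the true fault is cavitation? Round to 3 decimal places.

Multiply each prior by the joint likelihood of the evidence pattern (using 1 − P(present | H) for each absent finding):
  electrical fault: 0.41 × 0.07 × 0.71 × (1 − 0.44) × 0.13 = 0.0014834
  bearing wear: 0.44 × 0.15 × 0.27 × (1 − 0.45) × 0.78 = 0.0076448
  cavitation: 0.15 × 0.35 × 0.45 × (1 − 0.83) × 0.70 = 0.0028114
Marginal likelihood of the evidence = 0.01194.
P(cavitation | evidence) = 0.0028114 / 0.01194 ≈ 0.235.

0.235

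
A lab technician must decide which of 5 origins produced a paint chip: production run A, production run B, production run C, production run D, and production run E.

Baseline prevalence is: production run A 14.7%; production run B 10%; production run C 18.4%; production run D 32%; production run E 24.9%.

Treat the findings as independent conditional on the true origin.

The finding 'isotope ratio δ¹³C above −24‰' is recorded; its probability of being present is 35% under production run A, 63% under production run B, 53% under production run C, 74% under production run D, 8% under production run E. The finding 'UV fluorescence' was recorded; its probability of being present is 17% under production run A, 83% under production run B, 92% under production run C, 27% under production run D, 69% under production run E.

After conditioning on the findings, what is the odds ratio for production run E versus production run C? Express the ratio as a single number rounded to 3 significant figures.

0.153

The normalizing constant cancels in an odds ratio, so compute prior × likelihood for the two hypotheses only:
  production run E: 0.249 × 0.08 × 0.69 = 0.013745
  production run C: 0.184 × 0.53 × 0.92 = 0.089718
Posterior odds = 0.013745 / 0.089718 ≈ 0.153.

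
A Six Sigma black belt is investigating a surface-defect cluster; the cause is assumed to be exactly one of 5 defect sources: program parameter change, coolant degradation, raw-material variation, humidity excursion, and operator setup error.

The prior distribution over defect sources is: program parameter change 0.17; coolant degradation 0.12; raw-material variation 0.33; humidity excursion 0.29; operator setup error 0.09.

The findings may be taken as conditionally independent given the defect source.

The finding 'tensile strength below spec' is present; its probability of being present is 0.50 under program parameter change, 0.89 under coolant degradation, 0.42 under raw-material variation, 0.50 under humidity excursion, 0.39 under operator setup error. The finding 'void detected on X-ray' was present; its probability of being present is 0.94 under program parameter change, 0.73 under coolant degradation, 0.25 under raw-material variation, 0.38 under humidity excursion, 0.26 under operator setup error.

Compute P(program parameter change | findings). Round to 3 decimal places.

For each hypothesis, the unnormalized posterior weight is prior × product of the finding likelihoods:
  program parameter change: 0.17 × 0.50 × 0.94 = 0.0799
  coolant degradation: 0.12 × 0.89 × 0.73 = 0.077964
  raw-material variation: 0.33 × 0.42 × 0.25 = 0.03465
  humidity excursion: 0.29 × 0.50 × 0.38 = 0.0551
  operator setup error: 0.09 × 0.39 × 0.26 = 0.009126
The unnormalized weights sum to 0.25674.
P(program parameter change | evidence) = 0.0799 / 0.25674 ≈ 0.311.

0.311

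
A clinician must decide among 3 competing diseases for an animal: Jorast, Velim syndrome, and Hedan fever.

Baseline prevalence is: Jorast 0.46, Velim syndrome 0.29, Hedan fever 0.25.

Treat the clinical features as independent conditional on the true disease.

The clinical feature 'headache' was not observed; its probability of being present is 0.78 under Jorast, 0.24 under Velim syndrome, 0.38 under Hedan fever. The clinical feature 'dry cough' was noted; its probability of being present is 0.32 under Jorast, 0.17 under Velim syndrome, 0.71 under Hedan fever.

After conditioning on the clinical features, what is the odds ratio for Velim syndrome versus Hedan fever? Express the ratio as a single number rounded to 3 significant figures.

Unnormalized posterior weight (prior times the clinical feature likelihoods) for each of the two hypotheses (using 1 − P(present | H) for each absent clinical feature):
  Velim syndrome: 0.29 × (1 − 0.24) × 0.17 = 0.037468
  Hedan fever: 0.25 × (1 − 0.38) × 0.71 = 0.11005
Odds(Velim syndrome : Hedan fever) = 0.037468 / 0.11005 ≈ 0.340.

0.340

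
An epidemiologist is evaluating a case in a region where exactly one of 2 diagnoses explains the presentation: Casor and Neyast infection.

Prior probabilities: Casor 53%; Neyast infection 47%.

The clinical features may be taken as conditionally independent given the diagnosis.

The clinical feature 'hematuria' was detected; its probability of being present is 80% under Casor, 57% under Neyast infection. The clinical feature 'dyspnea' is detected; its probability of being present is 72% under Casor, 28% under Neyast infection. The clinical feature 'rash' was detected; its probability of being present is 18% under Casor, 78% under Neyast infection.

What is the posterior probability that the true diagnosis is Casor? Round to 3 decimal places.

For each hypothesis, the unnormalized posterior weight is prior × product of the clinical feature likelihoods:
  Casor: 0.53 × 0.80 × 0.72 × 0.18 = 0.05495
  Neyast infection: 0.47 × 0.57 × 0.28 × 0.78 = 0.058509
Marginal likelihood of the evidence = 0.11346.
P(Casor | evidence) = 0.05495 / 0.11346 ≈ 0.484.

0.484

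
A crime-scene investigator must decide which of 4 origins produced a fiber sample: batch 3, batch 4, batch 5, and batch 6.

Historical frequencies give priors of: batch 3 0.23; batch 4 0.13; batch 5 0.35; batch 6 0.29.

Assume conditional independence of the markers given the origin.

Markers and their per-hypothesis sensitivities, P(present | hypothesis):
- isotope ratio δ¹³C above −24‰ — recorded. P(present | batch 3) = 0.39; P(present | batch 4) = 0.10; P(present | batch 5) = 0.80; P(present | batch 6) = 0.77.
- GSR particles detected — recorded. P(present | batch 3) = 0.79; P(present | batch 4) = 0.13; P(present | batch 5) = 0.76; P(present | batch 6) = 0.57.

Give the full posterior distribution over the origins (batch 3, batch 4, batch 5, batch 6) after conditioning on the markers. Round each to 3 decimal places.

0.172, 0.004, 0.516, 0.308

Multiply each prior by the joint likelihood of the marker pattern:
  batch 3: 0.23 × 0.39 × 0.79 = 0.070863
  batch 4: 0.13 × 0.10 × 0.13 = 0.00169
  batch 5: 0.35 × 0.80 × 0.76 = 0.2128
  batch 6: 0.29 × 0.77 × 0.57 = 0.12728
The unnormalized weights sum to 0.41263.
P(batch 3 | evidence) = 0.070863 / 0.41263 ≈ 0.172
P(batch 4 | evidence) = 0.00169 / 0.41263 ≈ 0.004
P(batch 5 | evidence) = 0.2128 / 0.41263 ≈ 0.516
P(batch 6 | evidence) = 0.12728 / 0.41263 ≈ 0.308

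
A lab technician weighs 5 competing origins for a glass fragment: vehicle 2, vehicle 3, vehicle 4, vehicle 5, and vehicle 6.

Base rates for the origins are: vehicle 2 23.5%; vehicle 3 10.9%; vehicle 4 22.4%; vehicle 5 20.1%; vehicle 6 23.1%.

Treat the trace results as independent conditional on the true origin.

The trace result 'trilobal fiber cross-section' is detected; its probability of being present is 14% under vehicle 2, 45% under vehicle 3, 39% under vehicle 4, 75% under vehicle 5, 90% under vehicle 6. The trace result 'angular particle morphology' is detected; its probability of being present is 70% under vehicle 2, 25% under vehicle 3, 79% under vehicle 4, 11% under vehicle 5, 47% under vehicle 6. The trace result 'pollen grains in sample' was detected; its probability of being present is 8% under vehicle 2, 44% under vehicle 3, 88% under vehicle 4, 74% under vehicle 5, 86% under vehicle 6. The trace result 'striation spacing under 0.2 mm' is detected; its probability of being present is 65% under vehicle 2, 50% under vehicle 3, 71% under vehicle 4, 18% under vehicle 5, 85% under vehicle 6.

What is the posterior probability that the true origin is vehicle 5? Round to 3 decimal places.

Multiply each prior by the joint likelihood of the trace result pattern:
  vehicle 2: 0.235 × 0.14 × 0.70 × 0.08 × 0.65 = 0.0011976
  vehicle 3: 0.109 × 0.45 × 0.25 × 0.44 × 0.50 = 0.0026978
  vehicle 4: 0.224 × 0.39 × 0.79 × 0.88 × 0.71 = 0.04312
  vehicle 5: 0.201 × 0.75 × 0.11 × 0.74 × 0.18 = 0.0022088
  vehicle 6: 0.231 × 0.90 × 0.47 × 0.86 × 0.85 = 0.071428
Normalizing constant Z = 0.0011976 + 0.0026978 + 0.04312 + 0.0022088 + 0.071428 = 0.12065.
P(vehicle 5 | evidence) = 0.0022088 / 0.12065 ≈ 0.018.

0.018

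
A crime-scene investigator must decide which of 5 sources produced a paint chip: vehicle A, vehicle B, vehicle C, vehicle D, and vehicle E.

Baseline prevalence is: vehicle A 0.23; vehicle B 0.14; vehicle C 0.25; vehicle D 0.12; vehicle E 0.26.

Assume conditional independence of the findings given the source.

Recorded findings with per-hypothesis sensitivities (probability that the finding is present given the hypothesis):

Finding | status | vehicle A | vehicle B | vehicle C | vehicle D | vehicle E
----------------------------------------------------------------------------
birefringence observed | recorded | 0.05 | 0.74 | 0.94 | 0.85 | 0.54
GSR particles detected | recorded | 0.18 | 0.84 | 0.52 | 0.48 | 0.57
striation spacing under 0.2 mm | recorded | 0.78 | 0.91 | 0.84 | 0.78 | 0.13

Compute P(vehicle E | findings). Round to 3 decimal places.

0.045

For each hypothesis, the unnormalized posterior weight is prior × product of the finding likelihoods:
  vehicle A: 0.23 × 0.05 × 0.18 × 0.78 = 0.0016146
  vehicle B: 0.14 × 0.74 × 0.84 × 0.91 = 0.079192
  vehicle C: 0.25 × 0.94 × 0.52 × 0.84 = 0.10265
  vehicle D: 0.12 × 0.85 × 0.48 × 0.78 = 0.038189
  vehicle E: 0.26 × 0.54 × 0.57 × 0.13 = 0.010404
Normalizing constant Z = 0.0016146 + 0.079192 + 0.10265 + 0.038189 + 0.010404 = 0.23205.
P(vehicle E | evidence) = 0.010404 / 0.23205 ≈ 0.045.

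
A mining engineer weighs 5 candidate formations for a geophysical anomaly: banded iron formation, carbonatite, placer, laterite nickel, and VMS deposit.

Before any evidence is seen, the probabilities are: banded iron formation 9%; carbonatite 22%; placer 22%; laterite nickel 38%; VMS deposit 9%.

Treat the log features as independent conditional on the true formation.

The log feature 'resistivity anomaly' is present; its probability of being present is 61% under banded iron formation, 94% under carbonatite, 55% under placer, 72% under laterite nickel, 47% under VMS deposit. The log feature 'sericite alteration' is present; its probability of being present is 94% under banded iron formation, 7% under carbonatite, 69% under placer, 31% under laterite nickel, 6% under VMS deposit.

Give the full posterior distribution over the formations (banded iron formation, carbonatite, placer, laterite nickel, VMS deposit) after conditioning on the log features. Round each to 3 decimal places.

0.218, 0.061, 0.352, 0.358, 0.011

By Bayes' rule with conditional independence, the unnormalized weight for each hypothesis is prior × ∏ likelihoods:
  banded iron formation: 0.09 × 0.61 × 0.94 = 0.051606
  carbonatite: 0.22 × 0.94 × 0.07 = 0.014476
  placer: 0.22 × 0.55 × 0.69 = 0.08349
  laterite nickel: 0.38 × 0.72 × 0.31 = 0.084816
  VMS deposit: 0.09 × 0.47 × 0.06 = 0.002538
The unnormalized weights sum to 0.23693.
P(banded iron formation | evidence) = 0.051606 / 0.23693 ≈ 0.218
P(carbonatite | evidence) = 0.014476 / 0.23693 ≈ 0.061
P(placer | evidence) = 0.08349 / 0.23693 ≈ 0.352
P(laterite nickel | evidence) = 0.084816 / 0.23693 ≈ 0.358
P(VMS deposit | evidence) = 0.002538 / 0.23693 ≈ 0.011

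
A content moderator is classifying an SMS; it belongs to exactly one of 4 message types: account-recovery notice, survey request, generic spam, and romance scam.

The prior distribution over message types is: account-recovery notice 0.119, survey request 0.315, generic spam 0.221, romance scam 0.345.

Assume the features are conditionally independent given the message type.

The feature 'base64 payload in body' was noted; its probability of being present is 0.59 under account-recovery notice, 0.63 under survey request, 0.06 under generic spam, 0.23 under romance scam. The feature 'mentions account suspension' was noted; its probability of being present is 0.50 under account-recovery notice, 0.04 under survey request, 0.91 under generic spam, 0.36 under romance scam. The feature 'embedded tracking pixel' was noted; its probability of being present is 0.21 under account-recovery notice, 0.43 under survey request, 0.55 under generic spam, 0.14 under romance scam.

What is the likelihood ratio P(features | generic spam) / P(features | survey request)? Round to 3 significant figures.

2.77

Take the product of per-feature likelihoods under each hypothesis, then divide.
  generic spam: 0.06 × 0.91 × 0.55 = 0.03003
  survey request: 0.63 × 0.04 × 0.43 = 0.010836
Bayes factor = 0.03003 / 0.010836 ≈ 2.77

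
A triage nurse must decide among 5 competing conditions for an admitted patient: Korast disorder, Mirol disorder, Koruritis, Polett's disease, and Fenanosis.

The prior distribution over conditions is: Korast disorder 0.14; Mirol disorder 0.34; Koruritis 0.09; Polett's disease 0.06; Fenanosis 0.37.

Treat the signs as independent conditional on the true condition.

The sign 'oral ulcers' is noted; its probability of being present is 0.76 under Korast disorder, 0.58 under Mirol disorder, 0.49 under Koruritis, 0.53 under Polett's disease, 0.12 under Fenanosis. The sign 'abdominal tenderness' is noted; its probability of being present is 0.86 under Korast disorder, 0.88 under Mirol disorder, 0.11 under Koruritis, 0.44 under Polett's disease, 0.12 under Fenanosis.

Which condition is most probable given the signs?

For each hypothesis, the unnormalized posterior weight is prior × product of the sign likelihoods:
  Korast disorder: 0.14 × 0.76 × 0.86 = 0.091504
  Mirol disorder: 0.34 × 0.58 × 0.88 = 0.17354
  Koruritis: 0.09 × 0.49 × 0.11 = 0.004851
  Polett's disease: 0.06 × 0.53 × 0.44 = 0.013992
  Fenanosis: 0.37 × 0.12 × 0.12 = 0.005328
Marginal likelihood of the evidence = 0.28921.
P(Korast disorder | evidence) ≈ 0.091504 / 0.28921 ≈ 0.316
P(Mirol disorder | evidence) ≈ 0.17354 / 0.28921 ≈ 0.600
P(Koruritis | evidence) ≈ 0.004851 / 0.28921 ≈ 0.017
P(Polett's disease | evidence) ≈ 0.013992 / 0.28921 ≈ 0.048
P(Fenanosis | evidence) ≈ 0.005328 / 0.28921 ≈ 0.018
The largest is 0.600, so Mirol disorder is most probable.

Mirol disorder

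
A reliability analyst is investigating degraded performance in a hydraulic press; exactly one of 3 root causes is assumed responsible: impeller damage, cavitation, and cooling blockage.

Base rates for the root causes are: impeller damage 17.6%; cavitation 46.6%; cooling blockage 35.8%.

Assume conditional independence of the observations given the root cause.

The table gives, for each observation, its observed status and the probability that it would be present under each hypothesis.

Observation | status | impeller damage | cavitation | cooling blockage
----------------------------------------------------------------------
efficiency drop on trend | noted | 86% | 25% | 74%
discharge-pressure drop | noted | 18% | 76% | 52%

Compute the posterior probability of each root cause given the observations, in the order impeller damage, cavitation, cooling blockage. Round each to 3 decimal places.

0.107, 0.349, 0.543

By Bayes' rule with conditional independence, the unnormalized weight for each hypothesis is prior × ∏ likelihoods:
  impeller damage: 0.176 × 0.86 × 0.18 = 0.027245
  cavitation: 0.466 × 0.25 × 0.76 = 0.08854
  cooling blockage: 0.358 × 0.74 × 0.52 = 0.13776
Normalizing constant Z = 0.027245 + 0.08854 + 0.13776 = 0.25354.
P(impeller damage | evidence) = 0.027245 / 0.25354 ≈ 0.107
P(cavitation | evidence) = 0.08854 / 0.25354 ≈ 0.349
P(cooling blockage | evidence) = 0.13776 / 0.25354 ≈ 0.543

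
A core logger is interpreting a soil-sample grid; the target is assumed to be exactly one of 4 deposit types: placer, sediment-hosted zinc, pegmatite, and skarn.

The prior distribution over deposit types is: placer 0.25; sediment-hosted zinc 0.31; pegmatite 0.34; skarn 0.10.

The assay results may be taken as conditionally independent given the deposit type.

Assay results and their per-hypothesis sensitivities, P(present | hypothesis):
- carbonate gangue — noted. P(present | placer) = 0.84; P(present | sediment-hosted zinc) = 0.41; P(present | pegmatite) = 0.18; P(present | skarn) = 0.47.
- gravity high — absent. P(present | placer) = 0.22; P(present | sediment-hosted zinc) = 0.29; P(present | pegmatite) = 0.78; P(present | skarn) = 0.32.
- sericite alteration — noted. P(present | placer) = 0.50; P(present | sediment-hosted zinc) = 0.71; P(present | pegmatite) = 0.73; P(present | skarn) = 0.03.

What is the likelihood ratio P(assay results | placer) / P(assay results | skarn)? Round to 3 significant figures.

34.2

Take the product of per-assay result likelihoods under each hypothesis (using 1 − P(present | H) for each absent assay result), then divide.
  placer: 0.84 × (1 − 0.22) × 0.50 = 0.3276
  skarn: 0.47 × (1 − 0.32) × 0.03 = 0.009588
Bayes factor = 0.3276 / 0.009588 ≈ 34.2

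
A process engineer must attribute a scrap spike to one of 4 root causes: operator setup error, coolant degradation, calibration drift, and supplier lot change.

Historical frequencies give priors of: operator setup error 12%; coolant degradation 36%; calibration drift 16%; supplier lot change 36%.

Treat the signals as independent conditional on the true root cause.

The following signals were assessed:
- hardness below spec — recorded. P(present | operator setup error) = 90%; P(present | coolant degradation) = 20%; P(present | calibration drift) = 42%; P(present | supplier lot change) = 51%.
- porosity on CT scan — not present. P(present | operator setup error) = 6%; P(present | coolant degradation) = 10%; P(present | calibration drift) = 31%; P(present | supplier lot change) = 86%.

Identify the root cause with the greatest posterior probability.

Multiply each prior by the joint likelihood of the signal pattern (using 1 − P(present | H) for each absent signal):
  operator setup error: 0.12 × 0.90 × (1 − 0.06) = 0.10152
  coolant degradation: 0.36 × 0.20 × (1 − 0.10) = 0.0648
  calibration drift: 0.16 × 0.42 × (1 − 0.31) = 0.046368
  supplier lot change: 0.36 × 0.51 × (1 − 0.86) = 0.025704
Normalizing constant Z = 0.10152 + 0.0648 + 0.046368 + 0.025704 = 0.23839.
P(operator setup error | evidence) ≈ 0.10152 / 0.23839 ≈ 0.426
P(coolant degradation | evidence) ≈ 0.0648 / 0.23839 ≈ 0.272
P(calibration drift | evidence) ≈ 0.046368 / 0.23839 ≈ 0.195
P(supplier lot change | evidence) ≈ 0.025704 / 0.23839 ≈ 0.108
The largest is 0.426, so operator setup error is most probable.

operator setup error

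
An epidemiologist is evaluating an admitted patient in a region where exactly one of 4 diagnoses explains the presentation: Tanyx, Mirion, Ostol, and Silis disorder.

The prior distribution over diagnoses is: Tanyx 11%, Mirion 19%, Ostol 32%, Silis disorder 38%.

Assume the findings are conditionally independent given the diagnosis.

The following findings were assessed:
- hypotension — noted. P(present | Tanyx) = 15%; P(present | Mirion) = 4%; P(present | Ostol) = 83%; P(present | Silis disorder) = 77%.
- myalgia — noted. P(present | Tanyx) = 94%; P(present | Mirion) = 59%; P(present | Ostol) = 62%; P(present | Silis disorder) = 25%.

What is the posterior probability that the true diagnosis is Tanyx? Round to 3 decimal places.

Multiply each prior by the joint likelihood of the evidence pattern:
  Tanyx: 0.11 × 0.15 × 0.94 = 0.01551
  Mirion: 0.19 × 0.04 × 0.59 = 0.004484
  Ostol: 0.32 × 0.83 × 0.62 = 0.16467
  Silis disorder: 0.38 × 0.77 × 0.25 = 0.07315
The unnormalized weights sum to 0.25782.
P(Tanyx | evidence) = 0.01551 / 0.25782 ≈ 0.060.

0.060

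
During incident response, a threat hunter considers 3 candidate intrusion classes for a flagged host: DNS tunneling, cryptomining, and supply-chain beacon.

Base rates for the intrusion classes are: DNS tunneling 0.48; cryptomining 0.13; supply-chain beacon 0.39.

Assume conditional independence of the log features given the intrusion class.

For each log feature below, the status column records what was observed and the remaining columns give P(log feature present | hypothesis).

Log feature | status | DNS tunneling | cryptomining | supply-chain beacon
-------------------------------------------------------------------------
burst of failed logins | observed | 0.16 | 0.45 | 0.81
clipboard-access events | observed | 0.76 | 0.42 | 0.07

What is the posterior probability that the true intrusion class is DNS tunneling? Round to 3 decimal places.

For each hypothesis, the unnormalized posterior weight is prior × product of the log feature likelihoods:
  DNS tunneling: 0.48 × 0.16 × 0.76 = 0.058368
  cryptomining: 0.13 × 0.45 × 0.42 = 0.02457
  supply-chain beacon: 0.39 × 0.81 × 0.07 = 0.022113
The unnormalized weights sum to 0.10505.
P(DNS tunneling | evidence) = 0.058368 / 0.10505 ≈ 0.556.

0.556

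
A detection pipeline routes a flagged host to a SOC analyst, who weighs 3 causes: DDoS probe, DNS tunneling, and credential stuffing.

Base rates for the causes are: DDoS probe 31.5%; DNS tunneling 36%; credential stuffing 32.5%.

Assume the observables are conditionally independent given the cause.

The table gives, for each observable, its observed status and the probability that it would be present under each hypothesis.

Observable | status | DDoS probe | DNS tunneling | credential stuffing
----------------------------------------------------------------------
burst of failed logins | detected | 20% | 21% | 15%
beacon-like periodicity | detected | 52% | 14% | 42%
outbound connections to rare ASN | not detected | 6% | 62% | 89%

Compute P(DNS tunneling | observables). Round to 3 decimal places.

0.108

For each hypothesis, the unnormalized posterior weight is prior × product of the observable likelihoods (using 1 − P(present | H) for each absent observable):
  DDoS probe: 0.315 × 0.20 × 0.52 × (1 − 0.06) = 0.030794
  DNS tunneling: 0.360 × 0.21 × 0.14 × (1 − 0.62) = 0.0040219
  credential stuffing: 0.325 × 0.15 × 0.42 × (1 − 0.89) = 0.0022522
The unnormalized weights sum to 0.037069.
P(DNS tunneling | evidence) = 0.0040219 / 0.037069 ≈ 0.108.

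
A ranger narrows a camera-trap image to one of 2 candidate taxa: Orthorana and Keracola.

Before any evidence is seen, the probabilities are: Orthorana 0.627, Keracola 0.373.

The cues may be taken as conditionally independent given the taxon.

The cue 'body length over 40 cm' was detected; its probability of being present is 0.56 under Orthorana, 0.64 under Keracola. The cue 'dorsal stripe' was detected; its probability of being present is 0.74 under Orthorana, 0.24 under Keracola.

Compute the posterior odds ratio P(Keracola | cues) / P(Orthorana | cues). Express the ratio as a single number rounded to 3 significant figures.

0.221

Unnormalized posterior weight (prior times the cue likelihoods) for each of the two hypotheses:
  Keracola: 0.373 × 0.64 × 0.24 = 0.057293
  Orthorana: 0.627 × 0.56 × 0.74 = 0.25983
Odds(Keracola : Orthorana) = 0.057293 / 0.25983 ≈ 0.221.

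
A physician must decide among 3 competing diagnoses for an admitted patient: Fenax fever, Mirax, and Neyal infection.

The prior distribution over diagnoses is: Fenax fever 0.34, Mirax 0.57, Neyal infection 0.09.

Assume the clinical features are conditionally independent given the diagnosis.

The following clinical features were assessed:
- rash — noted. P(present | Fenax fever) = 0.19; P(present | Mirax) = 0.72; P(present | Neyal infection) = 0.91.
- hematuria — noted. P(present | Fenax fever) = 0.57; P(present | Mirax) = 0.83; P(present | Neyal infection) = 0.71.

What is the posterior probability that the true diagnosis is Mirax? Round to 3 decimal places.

For each hypothesis, the unnormalized posterior weight is prior × product of the clinical feature likelihoods:
  Fenax fever: 0.34 × 0.19 × 0.57 = 0.036822
  Mirax: 0.57 × 0.72 × 0.83 = 0.34063
  Neyal infection: 0.09 × 0.91 × 0.71 = 0.058149
The unnormalized weights sum to 0.4356.
P(Mirax | evidence) = 0.34063 / 0.4356 ≈ 0.782.

0.782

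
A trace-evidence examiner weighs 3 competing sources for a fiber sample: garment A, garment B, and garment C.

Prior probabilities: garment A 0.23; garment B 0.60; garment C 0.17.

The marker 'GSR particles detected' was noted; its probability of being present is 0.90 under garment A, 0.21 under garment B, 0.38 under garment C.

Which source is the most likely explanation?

garment A

By Bayes' rule, the unnormalized weight for each hypothesis is prior × likelihood:
  garment A: 0.23 × 0.90 = 0.207
  garment B: 0.60 × 0.21 = 0.126
  garment C: 0.17 × 0.38 = 0.0646
Marginal likelihood of the evidence = 0.3976.
P(garment A | evidence) ≈ 0.207 / 0.3976 ≈ 0.521
P(garment B | evidence) ≈ 0.126 / 0.3976 ≈ 0.317
P(garment C | evidence) ≈ 0.0646 / 0.3976 ≈ 0.162
The largest is 0.521, so garment A is most probable.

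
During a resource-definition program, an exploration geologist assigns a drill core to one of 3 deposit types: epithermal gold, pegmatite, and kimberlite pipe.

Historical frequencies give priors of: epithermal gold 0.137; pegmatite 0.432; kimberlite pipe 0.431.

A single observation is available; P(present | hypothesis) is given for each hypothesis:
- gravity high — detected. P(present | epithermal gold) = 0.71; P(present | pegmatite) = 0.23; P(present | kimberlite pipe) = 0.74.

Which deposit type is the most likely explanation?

kimberlite pipe

For each hypothesis, the unnormalized posterior weight is prior × likelihood:
  epithermal gold: 0.137 × 0.71 = 0.09727
  pegmatite: 0.432 × 0.23 = 0.09936
  kimberlite pipe: 0.431 × 0.74 = 0.31894
Marginal likelihood of the evidence = 0.51557.
P(epithermal gold | evidence) ≈ 0.09727 / 0.51557 ≈ 0.189
P(pegmatite | evidence) ≈ 0.09936 / 0.51557 ≈ 0.193
P(kimberlite pipe | evidence) ≈ 0.31894 / 0.51557 ≈ 0.619
The largest is 0.619, so kimberlite pipe is most probable.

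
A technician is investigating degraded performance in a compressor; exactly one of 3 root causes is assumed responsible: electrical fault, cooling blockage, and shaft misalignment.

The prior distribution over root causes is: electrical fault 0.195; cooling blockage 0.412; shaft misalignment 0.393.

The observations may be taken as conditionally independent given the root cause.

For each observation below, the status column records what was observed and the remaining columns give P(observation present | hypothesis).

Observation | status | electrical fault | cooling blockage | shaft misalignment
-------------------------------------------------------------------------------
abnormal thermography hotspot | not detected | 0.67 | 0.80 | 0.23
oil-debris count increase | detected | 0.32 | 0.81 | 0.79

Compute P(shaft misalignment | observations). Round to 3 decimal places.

0.732

Multiply each prior by the joint likelihood of the evidence pattern (using 1 − P(present | H) for each absent observation):
  electrical fault: 0.195 × (1 − 0.67) × 0.32 = 0.020592
  cooling blockage: 0.412 × (1 − 0.80) × 0.81 = 0.066744
  shaft misalignment: 0.393 × (1 − 0.23) × 0.79 = 0.23906
Normalizing constant Z = 0.020592 + 0.066744 + 0.23906 = 0.3264.
P(shaft misalignment | evidence) = 0.23906 / 0.3264 ≈ 0.732.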